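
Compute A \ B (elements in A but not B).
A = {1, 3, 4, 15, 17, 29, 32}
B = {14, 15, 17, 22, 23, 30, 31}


Set A = {1, 3, 4, 15, 17, 29, 32}
Set B = {14, 15, 17, 22, 23, 30, 31}
A \ B includes elements in A that are not in B.
Check each element of A:
1 (not in B, keep), 3 (not in B, keep), 4 (not in B, keep), 15 (in B, remove), 17 (in B, remove), 29 (not in B, keep), 32 (not in B, keep)
A \ B = {1, 3, 4, 29, 32}

{1, 3, 4, 29, 32}


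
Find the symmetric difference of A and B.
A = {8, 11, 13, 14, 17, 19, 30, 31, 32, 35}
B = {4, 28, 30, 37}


Set A = {8, 11, 13, 14, 17, 19, 30, 31, 32, 35}
Set B = {4, 28, 30, 37}
A △ B = (A \ B) ∪ (B \ A)
Elements in A but not B: {8, 11, 13, 14, 17, 19, 31, 32, 35}
Elements in B but not A: {4, 28, 37}
A △ B = {4, 8, 11, 13, 14, 17, 19, 28, 31, 32, 35, 37}

{4, 8, 11, 13, 14, 17, 19, 28, 31, 32, 35, 37}


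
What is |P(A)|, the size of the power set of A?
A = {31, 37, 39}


Set A = {31, 37, 39}
|A| = 3
The power set P(A) contains all subsets of A.
|P(A)| = 2^|A| = 2^3 = 8

8


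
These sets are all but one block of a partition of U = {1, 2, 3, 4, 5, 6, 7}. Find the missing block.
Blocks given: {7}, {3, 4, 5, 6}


U = {1, 2, 3, 4, 5, 6, 7}
Shown blocks: {7}, {3, 4, 5, 6}
A partition's blocks are pairwise disjoint and cover U, so the missing block = U \ (union of shown blocks).
Union of shown blocks: {3, 4, 5, 6, 7}
Missing block = U \ (union) = {1, 2}

{1, 2}


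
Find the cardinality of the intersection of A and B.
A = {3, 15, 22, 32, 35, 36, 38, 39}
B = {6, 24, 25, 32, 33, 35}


Set A = {3, 15, 22, 32, 35, 36, 38, 39}
Set B = {6, 24, 25, 32, 33, 35}
A ∩ B = {32, 35}
|A ∩ B| = 2

2


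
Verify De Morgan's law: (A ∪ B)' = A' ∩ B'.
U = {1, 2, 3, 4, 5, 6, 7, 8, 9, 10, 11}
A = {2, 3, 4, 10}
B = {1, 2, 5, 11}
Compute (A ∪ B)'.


U = {1, 2, 3, 4, 5, 6, 7, 8, 9, 10, 11}
A = {2, 3, 4, 10}, B = {1, 2, 5, 11}
A ∪ B = {1, 2, 3, 4, 5, 10, 11}
(A ∪ B)' = U \ (A ∪ B) = {6, 7, 8, 9}
Verification via A' ∩ B': A' = {1, 5, 6, 7, 8, 9, 11}, B' = {3, 4, 6, 7, 8, 9, 10}
A' ∩ B' = {6, 7, 8, 9} ✓

{6, 7, 8, 9}


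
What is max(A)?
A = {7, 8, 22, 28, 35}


Set A = {7, 8, 22, 28, 35}
Elements in ascending order: 7, 8, 22, 28, 35
The largest element is 35.

35


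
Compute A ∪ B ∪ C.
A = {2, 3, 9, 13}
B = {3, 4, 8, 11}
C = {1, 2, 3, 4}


Set A = {2, 3, 9, 13}
Set B = {3, 4, 8, 11}
Set C = {1, 2, 3, 4}
First, A ∪ B = {2, 3, 4, 8, 9, 11, 13}
Then, (A ∪ B) ∪ C = {1, 2, 3, 4, 8, 9, 11, 13}

{1, 2, 3, 4, 8, 9, 11, 13}


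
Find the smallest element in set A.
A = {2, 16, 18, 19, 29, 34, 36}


Set A = {2, 16, 18, 19, 29, 34, 36}
Elements in ascending order: 2, 16, 18, 19, 29, 34, 36
The smallest element is 2.

2


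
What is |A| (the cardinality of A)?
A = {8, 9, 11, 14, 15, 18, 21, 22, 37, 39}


Set A = {8, 9, 11, 14, 15, 18, 21, 22, 37, 39}
Listing elements: 8, 9, 11, 14, 15, 18, 21, 22, 37, 39
Counting: 10 elements
|A| = 10

10


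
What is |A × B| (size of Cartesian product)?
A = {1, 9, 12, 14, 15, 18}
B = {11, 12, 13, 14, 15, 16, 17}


Set A = {1, 9, 12, 14, 15, 18} has 6 elements.
Set B = {11, 12, 13, 14, 15, 16, 17} has 7 elements.
|A × B| = |A| × |B| = 6 × 7 = 42

42


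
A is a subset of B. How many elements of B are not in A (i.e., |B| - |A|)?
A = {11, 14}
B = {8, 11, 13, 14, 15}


Set A = {11, 14}, |A| = 2
Set B = {8, 11, 13, 14, 15}, |B| = 5
Since A ⊆ B: B \ A = {8, 13, 15}
|B| - |A| = 5 - 2 = 3

3


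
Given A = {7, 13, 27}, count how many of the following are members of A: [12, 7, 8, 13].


Set A = {7, 13, 27}
Candidates: [12, 7, 8, 13]
Check each candidate:
12 ∉ A, 7 ∈ A, 8 ∉ A, 13 ∈ A
Count of candidates in A: 2

2


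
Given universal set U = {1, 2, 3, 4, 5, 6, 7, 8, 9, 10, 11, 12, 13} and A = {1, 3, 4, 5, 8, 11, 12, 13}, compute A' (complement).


Universal set U = {1, 2, 3, 4, 5, 6, 7, 8, 9, 10, 11, 12, 13}
Set A = {1, 3, 4, 5, 8, 11, 12, 13}
A' = U \ A = elements in U but not in A
Checking each element of U:
1 (in A, exclude), 2 (not in A, include), 3 (in A, exclude), 4 (in A, exclude), 5 (in A, exclude), 6 (not in A, include), 7 (not in A, include), 8 (in A, exclude), 9 (not in A, include), 10 (not in A, include), 11 (in A, exclude), 12 (in A, exclude), 13 (in A, exclude)
A' = {2, 6, 7, 9, 10}

{2, 6, 7, 9, 10}


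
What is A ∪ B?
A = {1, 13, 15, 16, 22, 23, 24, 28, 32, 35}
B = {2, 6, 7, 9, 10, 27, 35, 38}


Set A = {1, 13, 15, 16, 22, 23, 24, 28, 32, 35}
Set B = {2, 6, 7, 9, 10, 27, 35, 38}
A ∪ B includes all elements in either set.
Elements from A: {1, 13, 15, 16, 22, 23, 24, 28, 32, 35}
Elements from B not already included: {2, 6, 7, 9, 10, 27, 38}
A ∪ B = {1, 2, 6, 7, 9, 10, 13, 15, 16, 22, 23, 24, 27, 28, 32, 35, 38}

{1, 2, 6, 7, 9, 10, 13, 15, 16, 22, 23, 24, 27, 28, 32, 35, 38}


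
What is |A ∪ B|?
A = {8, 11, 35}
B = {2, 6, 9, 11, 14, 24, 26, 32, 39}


Set A = {8, 11, 35}, |A| = 3
Set B = {2, 6, 9, 11, 14, 24, 26, 32, 39}, |B| = 9
A ∩ B = {11}, |A ∩ B| = 1
|A ∪ B| = |A| + |B| - |A ∩ B| = 3 + 9 - 1 = 11

11


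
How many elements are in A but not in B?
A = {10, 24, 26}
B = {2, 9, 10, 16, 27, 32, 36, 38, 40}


Set A = {10, 24, 26}
Set B = {2, 9, 10, 16, 27, 32, 36, 38, 40}
A \ B = {24, 26}
|A \ B| = 2

2


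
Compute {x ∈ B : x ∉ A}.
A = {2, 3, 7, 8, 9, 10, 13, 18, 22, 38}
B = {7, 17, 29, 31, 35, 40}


Set A = {2, 3, 7, 8, 9, 10, 13, 18, 22, 38}
Set B = {7, 17, 29, 31, 35, 40}
Check each element of B against A:
7 ∈ A, 17 ∉ A (include), 29 ∉ A (include), 31 ∉ A (include), 35 ∉ A (include), 40 ∉ A (include)
Elements of B not in A: {17, 29, 31, 35, 40}

{17, 29, 31, 35, 40}


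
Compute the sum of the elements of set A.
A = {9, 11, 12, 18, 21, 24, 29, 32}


Set A = {9, 11, 12, 18, 21, 24, 29, 32}
Sum = 9 + 11 + 12 + 18 + 21 + 24 + 29 + 32 = 156

156


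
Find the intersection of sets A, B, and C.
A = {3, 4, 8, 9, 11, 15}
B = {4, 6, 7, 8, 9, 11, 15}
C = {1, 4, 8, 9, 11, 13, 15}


Set A = {3, 4, 8, 9, 11, 15}
Set B = {4, 6, 7, 8, 9, 11, 15}
Set C = {1, 4, 8, 9, 11, 13, 15}
First, A ∩ B = {4, 8, 9, 11, 15}
Then, (A ∩ B) ∩ C = {4, 8, 9, 11, 15}

{4, 8, 9, 11, 15}


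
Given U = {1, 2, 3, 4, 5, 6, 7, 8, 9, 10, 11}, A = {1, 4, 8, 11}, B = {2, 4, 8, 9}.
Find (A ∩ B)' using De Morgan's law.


U = {1, 2, 3, 4, 5, 6, 7, 8, 9, 10, 11}
A = {1, 4, 8, 11}, B = {2, 4, 8, 9}
A ∩ B = {4, 8}
(A ∩ B)' = U \ (A ∩ B) = {1, 2, 3, 5, 6, 7, 9, 10, 11}
Verification via A' ∪ B': A' = {2, 3, 5, 6, 7, 9, 10}, B' = {1, 3, 5, 6, 7, 10, 11}
A' ∪ B' = {1, 2, 3, 5, 6, 7, 9, 10, 11} ✓

{1, 2, 3, 5, 6, 7, 9, 10, 11}


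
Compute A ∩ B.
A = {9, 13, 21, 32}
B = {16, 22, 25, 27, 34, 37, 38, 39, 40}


Set A = {9, 13, 21, 32}
Set B = {16, 22, 25, 27, 34, 37, 38, 39, 40}
A ∩ B includes only elements in both sets.
Check each element of A against B:
9 ✗, 13 ✗, 21 ✗, 32 ✗
A ∩ B = {}

{}


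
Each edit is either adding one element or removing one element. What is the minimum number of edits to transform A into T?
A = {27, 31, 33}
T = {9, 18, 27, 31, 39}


Set A = {27, 31, 33}
Set T = {9, 18, 27, 31, 39}
Elements to remove from A (in A, not in T): {33} → 1 removals
Elements to add to A (in T, not in A): {9, 18, 39} → 3 additions
Total edits = 1 + 3 = 4

4


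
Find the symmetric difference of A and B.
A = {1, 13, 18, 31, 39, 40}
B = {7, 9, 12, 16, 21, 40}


Set A = {1, 13, 18, 31, 39, 40}
Set B = {7, 9, 12, 16, 21, 40}
A △ B = (A \ B) ∪ (B \ A)
Elements in A but not B: {1, 13, 18, 31, 39}
Elements in B but not A: {7, 9, 12, 16, 21}
A △ B = {1, 7, 9, 12, 13, 16, 18, 21, 31, 39}

{1, 7, 9, 12, 13, 16, 18, 21, 31, 39}


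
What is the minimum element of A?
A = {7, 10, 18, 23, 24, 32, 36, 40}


Set A = {7, 10, 18, 23, 24, 32, 36, 40}
Elements in ascending order: 7, 10, 18, 23, 24, 32, 36, 40
The smallest element is 7.

7


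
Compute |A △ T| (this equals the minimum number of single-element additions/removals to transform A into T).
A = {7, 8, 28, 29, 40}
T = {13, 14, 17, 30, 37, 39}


Set A = {7, 8, 28, 29, 40}
Set T = {13, 14, 17, 30, 37, 39}
Elements to remove from A (in A, not in T): {7, 8, 28, 29, 40} → 5 removals
Elements to add to A (in T, not in A): {13, 14, 17, 30, 37, 39} → 6 additions
Total edits = 5 + 6 = 11

11


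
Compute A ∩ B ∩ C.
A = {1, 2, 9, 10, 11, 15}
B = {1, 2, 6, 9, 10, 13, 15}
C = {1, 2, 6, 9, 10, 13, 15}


Set A = {1, 2, 9, 10, 11, 15}
Set B = {1, 2, 6, 9, 10, 13, 15}
Set C = {1, 2, 6, 9, 10, 13, 15}
First, A ∩ B = {1, 2, 9, 10, 15}
Then, (A ∩ B) ∩ C = {1, 2, 9, 10, 15}

{1, 2, 9, 10, 15}


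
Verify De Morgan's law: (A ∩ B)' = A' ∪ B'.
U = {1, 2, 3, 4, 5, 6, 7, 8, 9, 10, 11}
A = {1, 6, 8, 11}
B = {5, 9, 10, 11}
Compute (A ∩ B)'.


U = {1, 2, 3, 4, 5, 6, 7, 8, 9, 10, 11}
A = {1, 6, 8, 11}, B = {5, 9, 10, 11}
A ∩ B = {11}
(A ∩ B)' = U \ (A ∩ B) = {1, 2, 3, 4, 5, 6, 7, 8, 9, 10}
Verification via A' ∪ B': A' = {2, 3, 4, 5, 7, 9, 10}, B' = {1, 2, 3, 4, 6, 7, 8}
A' ∪ B' = {1, 2, 3, 4, 5, 6, 7, 8, 9, 10} ✓

{1, 2, 3, 4, 5, 6, 7, 8, 9, 10}


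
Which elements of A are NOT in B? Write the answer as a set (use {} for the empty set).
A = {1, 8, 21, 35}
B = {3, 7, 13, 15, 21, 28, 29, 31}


Set A = {1, 8, 21, 35}
Set B = {3, 7, 13, 15, 21, 28, 29, 31}
Check each element of A against B:
1 ∉ B (include), 8 ∉ B (include), 21 ∈ B, 35 ∉ B (include)
Elements of A not in B: {1, 8, 35}

{1, 8, 35}


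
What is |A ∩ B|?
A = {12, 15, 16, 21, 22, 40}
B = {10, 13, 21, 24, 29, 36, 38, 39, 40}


Set A = {12, 15, 16, 21, 22, 40}
Set B = {10, 13, 21, 24, 29, 36, 38, 39, 40}
A ∩ B = {21, 40}
|A ∩ B| = 2

2


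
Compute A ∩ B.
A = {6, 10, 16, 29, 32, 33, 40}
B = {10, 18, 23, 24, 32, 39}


Set A = {6, 10, 16, 29, 32, 33, 40}
Set B = {10, 18, 23, 24, 32, 39}
A ∩ B includes only elements in both sets.
Check each element of A against B:
6 ✗, 10 ✓, 16 ✗, 29 ✗, 32 ✓, 33 ✗, 40 ✗
A ∩ B = {10, 32}

{10, 32}


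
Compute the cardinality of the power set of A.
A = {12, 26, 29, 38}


Set A = {12, 26, 29, 38}
|A| = 4
The power set P(A) contains all subsets of A.
|P(A)| = 2^|A| = 2^4 = 16

16


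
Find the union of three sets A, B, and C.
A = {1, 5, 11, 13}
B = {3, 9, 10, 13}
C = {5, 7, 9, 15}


Set A = {1, 5, 11, 13}
Set B = {3, 9, 10, 13}
Set C = {5, 7, 9, 15}
First, A ∪ B = {1, 3, 5, 9, 10, 11, 13}
Then, (A ∪ B) ∪ C = {1, 3, 5, 7, 9, 10, 11, 13, 15}

{1, 3, 5, 7, 9, 10, 11, 13, 15}


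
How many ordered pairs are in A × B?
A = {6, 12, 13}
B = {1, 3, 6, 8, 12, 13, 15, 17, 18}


Set A = {6, 12, 13} has 3 elements.
Set B = {1, 3, 6, 8, 12, 13, 15, 17, 18} has 9 elements.
|A × B| = |A| × |B| = 3 × 9 = 27

27


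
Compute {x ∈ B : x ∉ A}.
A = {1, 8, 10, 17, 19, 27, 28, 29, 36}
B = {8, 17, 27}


Set A = {1, 8, 10, 17, 19, 27, 28, 29, 36}
Set B = {8, 17, 27}
Check each element of B against A:
8 ∈ A, 17 ∈ A, 27 ∈ A
Elements of B not in A: {}

{}


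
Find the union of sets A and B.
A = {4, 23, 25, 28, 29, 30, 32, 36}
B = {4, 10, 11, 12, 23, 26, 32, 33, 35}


Set A = {4, 23, 25, 28, 29, 30, 32, 36}
Set B = {4, 10, 11, 12, 23, 26, 32, 33, 35}
A ∪ B includes all elements in either set.
Elements from A: {4, 23, 25, 28, 29, 30, 32, 36}
Elements from B not already included: {10, 11, 12, 26, 33, 35}
A ∪ B = {4, 10, 11, 12, 23, 25, 26, 28, 29, 30, 32, 33, 35, 36}

{4, 10, 11, 12, 23, 25, 26, 28, 29, 30, 32, 33, 35, 36}


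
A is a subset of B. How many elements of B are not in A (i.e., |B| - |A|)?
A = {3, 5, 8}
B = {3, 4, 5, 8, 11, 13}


Set A = {3, 5, 8}, |A| = 3
Set B = {3, 4, 5, 8, 11, 13}, |B| = 6
Since A ⊆ B: B \ A = {4, 11, 13}
|B| - |A| = 6 - 3 = 3

3


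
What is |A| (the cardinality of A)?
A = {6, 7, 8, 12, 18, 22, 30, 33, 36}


Set A = {6, 7, 8, 12, 18, 22, 30, 33, 36}
Listing elements: 6, 7, 8, 12, 18, 22, 30, 33, 36
Counting: 9 elements
|A| = 9

9


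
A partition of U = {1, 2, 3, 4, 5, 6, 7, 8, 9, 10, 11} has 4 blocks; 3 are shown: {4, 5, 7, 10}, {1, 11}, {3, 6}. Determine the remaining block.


U = {1, 2, 3, 4, 5, 6, 7, 8, 9, 10, 11}
Shown blocks: {4, 5, 7, 10}, {1, 11}, {3, 6}
A partition's blocks are pairwise disjoint and cover U, so the missing block = U \ (union of shown blocks).
Union of shown blocks: {1, 3, 4, 5, 6, 7, 10, 11}
Missing block = U \ (union) = {2, 8, 9}

{2, 8, 9}


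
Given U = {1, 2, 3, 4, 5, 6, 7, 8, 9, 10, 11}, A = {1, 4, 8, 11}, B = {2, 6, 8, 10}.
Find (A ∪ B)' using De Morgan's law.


U = {1, 2, 3, 4, 5, 6, 7, 8, 9, 10, 11}
A = {1, 4, 8, 11}, B = {2, 6, 8, 10}
A ∪ B = {1, 2, 4, 6, 8, 10, 11}
(A ∪ B)' = U \ (A ∪ B) = {3, 5, 7, 9}
Verification via A' ∩ B': A' = {2, 3, 5, 6, 7, 9, 10}, B' = {1, 3, 4, 5, 7, 9, 11}
A' ∩ B' = {3, 5, 7, 9} ✓

{3, 5, 7, 9}


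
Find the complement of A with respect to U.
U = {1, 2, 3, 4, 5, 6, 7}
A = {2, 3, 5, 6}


Universal set U = {1, 2, 3, 4, 5, 6, 7}
Set A = {2, 3, 5, 6}
A' = U \ A = elements in U but not in A
Checking each element of U:
1 (not in A, include), 2 (in A, exclude), 3 (in A, exclude), 4 (not in A, include), 5 (in A, exclude), 6 (in A, exclude), 7 (not in A, include)
A' = {1, 4, 7}

{1, 4, 7}


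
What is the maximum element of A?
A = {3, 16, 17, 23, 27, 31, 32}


Set A = {3, 16, 17, 23, 27, 31, 32}
Elements in ascending order: 3, 16, 17, 23, 27, 31, 32
The largest element is 32.

32


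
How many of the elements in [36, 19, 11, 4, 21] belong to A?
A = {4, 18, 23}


Set A = {4, 18, 23}
Candidates: [36, 19, 11, 4, 21]
Check each candidate:
36 ∉ A, 19 ∉ A, 11 ∉ A, 4 ∈ A, 21 ∉ A
Count of candidates in A: 1

1


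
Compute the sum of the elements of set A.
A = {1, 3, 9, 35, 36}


Set A = {1, 3, 9, 35, 36}
Sum = 1 + 3 + 9 + 35 + 36 = 84

84


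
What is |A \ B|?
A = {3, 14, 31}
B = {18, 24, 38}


Set A = {3, 14, 31}
Set B = {18, 24, 38}
A \ B = {3, 14, 31}
|A \ B| = 3

3


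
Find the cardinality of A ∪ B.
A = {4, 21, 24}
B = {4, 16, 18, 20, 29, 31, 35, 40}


Set A = {4, 21, 24}, |A| = 3
Set B = {4, 16, 18, 20, 29, 31, 35, 40}, |B| = 8
A ∩ B = {4}, |A ∩ B| = 1
|A ∪ B| = |A| + |B| - |A ∩ B| = 3 + 8 - 1 = 10

10


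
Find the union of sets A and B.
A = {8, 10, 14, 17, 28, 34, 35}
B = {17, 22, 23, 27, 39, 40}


Set A = {8, 10, 14, 17, 28, 34, 35}
Set B = {17, 22, 23, 27, 39, 40}
A ∪ B includes all elements in either set.
Elements from A: {8, 10, 14, 17, 28, 34, 35}
Elements from B not already included: {22, 23, 27, 39, 40}
A ∪ B = {8, 10, 14, 17, 22, 23, 27, 28, 34, 35, 39, 40}

{8, 10, 14, 17, 22, 23, 27, 28, 34, 35, 39, 40}


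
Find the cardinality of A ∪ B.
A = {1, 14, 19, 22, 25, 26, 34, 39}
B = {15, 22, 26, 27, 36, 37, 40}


Set A = {1, 14, 19, 22, 25, 26, 34, 39}, |A| = 8
Set B = {15, 22, 26, 27, 36, 37, 40}, |B| = 7
A ∩ B = {22, 26}, |A ∩ B| = 2
|A ∪ B| = |A| + |B| - |A ∩ B| = 8 + 7 - 2 = 13

13


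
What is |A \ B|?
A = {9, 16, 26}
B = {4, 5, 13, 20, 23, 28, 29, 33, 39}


Set A = {9, 16, 26}
Set B = {4, 5, 13, 20, 23, 28, 29, 33, 39}
A \ B = {9, 16, 26}
|A \ B| = 3

3


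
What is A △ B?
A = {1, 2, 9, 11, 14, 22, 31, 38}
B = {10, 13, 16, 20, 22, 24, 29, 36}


Set A = {1, 2, 9, 11, 14, 22, 31, 38}
Set B = {10, 13, 16, 20, 22, 24, 29, 36}
A △ B = (A \ B) ∪ (B \ A)
Elements in A but not B: {1, 2, 9, 11, 14, 31, 38}
Elements in B but not A: {10, 13, 16, 20, 24, 29, 36}
A △ B = {1, 2, 9, 10, 11, 13, 14, 16, 20, 24, 29, 31, 36, 38}

{1, 2, 9, 10, 11, 13, 14, 16, 20, 24, 29, 31, 36, 38}


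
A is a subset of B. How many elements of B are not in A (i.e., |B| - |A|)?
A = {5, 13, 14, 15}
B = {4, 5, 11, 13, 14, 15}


Set A = {5, 13, 14, 15}, |A| = 4
Set B = {4, 5, 11, 13, 14, 15}, |B| = 6
Since A ⊆ B: B \ A = {4, 11}
|B| - |A| = 6 - 4 = 2

2


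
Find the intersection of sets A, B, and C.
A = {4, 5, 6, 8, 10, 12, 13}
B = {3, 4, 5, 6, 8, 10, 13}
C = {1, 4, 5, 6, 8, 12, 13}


Set A = {4, 5, 6, 8, 10, 12, 13}
Set B = {3, 4, 5, 6, 8, 10, 13}
Set C = {1, 4, 5, 6, 8, 12, 13}
First, A ∩ B = {4, 5, 6, 8, 10, 13}
Then, (A ∩ B) ∩ C = {4, 5, 6, 8, 13}

{4, 5, 6, 8, 13}


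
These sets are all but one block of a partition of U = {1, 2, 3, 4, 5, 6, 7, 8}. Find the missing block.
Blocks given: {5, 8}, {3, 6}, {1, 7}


U = {1, 2, 3, 4, 5, 6, 7, 8}
Shown blocks: {5, 8}, {3, 6}, {1, 7}
A partition's blocks are pairwise disjoint and cover U, so the missing block = U \ (union of shown blocks).
Union of shown blocks: {1, 3, 5, 6, 7, 8}
Missing block = U \ (union) = {2, 4}

{2, 4}


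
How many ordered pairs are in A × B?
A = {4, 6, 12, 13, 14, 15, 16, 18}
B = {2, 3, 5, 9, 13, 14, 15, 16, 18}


Set A = {4, 6, 12, 13, 14, 15, 16, 18} has 8 elements.
Set B = {2, 3, 5, 9, 13, 14, 15, 16, 18} has 9 elements.
|A × B| = |A| × |B| = 8 × 9 = 72

72


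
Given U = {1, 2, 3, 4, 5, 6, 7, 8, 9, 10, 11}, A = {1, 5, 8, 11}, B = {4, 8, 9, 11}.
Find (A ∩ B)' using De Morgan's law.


U = {1, 2, 3, 4, 5, 6, 7, 8, 9, 10, 11}
A = {1, 5, 8, 11}, B = {4, 8, 9, 11}
A ∩ B = {8, 11}
(A ∩ B)' = U \ (A ∩ B) = {1, 2, 3, 4, 5, 6, 7, 9, 10}
Verification via A' ∪ B': A' = {2, 3, 4, 6, 7, 9, 10}, B' = {1, 2, 3, 5, 6, 7, 10}
A' ∪ B' = {1, 2, 3, 4, 5, 6, 7, 9, 10} ✓

{1, 2, 3, 4, 5, 6, 7, 9, 10}


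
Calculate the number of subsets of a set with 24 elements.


The set has 24 elements.
The power set contains all possible subsets.
|P(A)| = 2^|A| = 2^24 = 16777216

16777216


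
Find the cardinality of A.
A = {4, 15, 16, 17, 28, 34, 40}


Set A = {4, 15, 16, 17, 28, 34, 40}
Listing elements: 4, 15, 16, 17, 28, 34, 40
Counting: 7 elements
|A| = 7

7


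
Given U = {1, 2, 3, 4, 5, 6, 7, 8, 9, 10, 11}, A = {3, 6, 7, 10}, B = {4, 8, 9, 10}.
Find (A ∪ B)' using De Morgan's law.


U = {1, 2, 3, 4, 5, 6, 7, 8, 9, 10, 11}
A = {3, 6, 7, 10}, B = {4, 8, 9, 10}
A ∪ B = {3, 4, 6, 7, 8, 9, 10}
(A ∪ B)' = U \ (A ∪ B) = {1, 2, 5, 11}
Verification via A' ∩ B': A' = {1, 2, 4, 5, 8, 9, 11}, B' = {1, 2, 3, 5, 6, 7, 11}
A' ∩ B' = {1, 2, 5, 11} ✓

{1, 2, 5, 11}


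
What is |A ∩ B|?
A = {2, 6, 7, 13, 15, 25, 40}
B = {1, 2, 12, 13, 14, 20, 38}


Set A = {2, 6, 7, 13, 15, 25, 40}
Set B = {1, 2, 12, 13, 14, 20, 38}
A ∩ B = {2, 13}
|A ∩ B| = 2

2


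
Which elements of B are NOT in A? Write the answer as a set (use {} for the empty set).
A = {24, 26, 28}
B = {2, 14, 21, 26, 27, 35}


Set A = {24, 26, 28}
Set B = {2, 14, 21, 26, 27, 35}
Check each element of B against A:
2 ∉ A (include), 14 ∉ A (include), 21 ∉ A (include), 26 ∈ A, 27 ∉ A (include), 35 ∉ A (include)
Elements of B not in A: {2, 14, 21, 27, 35}

{2, 14, 21, 27, 35}


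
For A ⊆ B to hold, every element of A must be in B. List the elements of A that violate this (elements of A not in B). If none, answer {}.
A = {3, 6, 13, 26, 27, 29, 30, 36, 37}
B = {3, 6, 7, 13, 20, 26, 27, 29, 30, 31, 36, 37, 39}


Set A = {3, 6, 13, 26, 27, 29, 30, 36, 37}
Set B = {3, 6, 7, 13, 20, 26, 27, 29, 30, 31, 36, 37, 39}
Check each element of A against B:
3 ∈ B, 6 ∈ B, 13 ∈ B, 26 ∈ B, 27 ∈ B, 29 ∈ B, 30 ∈ B, 36 ∈ B, 37 ∈ B
Elements of A not in B: {}

{}


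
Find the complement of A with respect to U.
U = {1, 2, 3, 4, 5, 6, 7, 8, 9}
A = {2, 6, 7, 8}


Universal set U = {1, 2, 3, 4, 5, 6, 7, 8, 9}
Set A = {2, 6, 7, 8}
A' = U \ A = elements in U but not in A
Checking each element of U:
1 (not in A, include), 2 (in A, exclude), 3 (not in A, include), 4 (not in A, include), 5 (not in A, include), 6 (in A, exclude), 7 (in A, exclude), 8 (in A, exclude), 9 (not in A, include)
A' = {1, 3, 4, 5, 9}

{1, 3, 4, 5, 9}


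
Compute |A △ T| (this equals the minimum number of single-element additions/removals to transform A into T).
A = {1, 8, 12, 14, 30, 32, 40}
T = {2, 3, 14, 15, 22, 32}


Set A = {1, 8, 12, 14, 30, 32, 40}
Set T = {2, 3, 14, 15, 22, 32}
Elements to remove from A (in A, not in T): {1, 8, 12, 30, 40} → 5 removals
Elements to add to A (in T, not in A): {2, 3, 15, 22} → 4 additions
Total edits = 5 + 4 = 9

9


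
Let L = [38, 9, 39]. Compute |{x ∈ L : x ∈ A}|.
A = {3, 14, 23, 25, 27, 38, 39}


Set A = {3, 14, 23, 25, 27, 38, 39}
Candidates: [38, 9, 39]
Check each candidate:
38 ∈ A, 9 ∉ A, 39 ∈ A
Count of candidates in A: 2

2


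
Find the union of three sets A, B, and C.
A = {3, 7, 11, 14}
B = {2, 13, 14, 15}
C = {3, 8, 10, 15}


Set A = {3, 7, 11, 14}
Set B = {2, 13, 14, 15}
Set C = {3, 8, 10, 15}
First, A ∪ B = {2, 3, 7, 11, 13, 14, 15}
Then, (A ∪ B) ∪ C = {2, 3, 7, 8, 10, 11, 13, 14, 15}

{2, 3, 7, 8, 10, 11, 13, 14, 15}


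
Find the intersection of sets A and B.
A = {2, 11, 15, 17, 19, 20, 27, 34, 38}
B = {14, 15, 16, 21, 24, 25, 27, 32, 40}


Set A = {2, 11, 15, 17, 19, 20, 27, 34, 38}
Set B = {14, 15, 16, 21, 24, 25, 27, 32, 40}
A ∩ B includes only elements in both sets.
Check each element of A against B:
2 ✗, 11 ✗, 15 ✓, 17 ✗, 19 ✗, 20 ✗, 27 ✓, 34 ✗, 38 ✗
A ∩ B = {15, 27}

{15, 27}


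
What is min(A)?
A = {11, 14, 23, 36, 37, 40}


Set A = {11, 14, 23, 36, 37, 40}
Elements in ascending order: 11, 14, 23, 36, 37, 40
The smallest element is 11.

11


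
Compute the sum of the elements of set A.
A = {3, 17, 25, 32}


Set A = {3, 17, 25, 32}
Sum = 3 + 17 + 25 + 32 = 77

77


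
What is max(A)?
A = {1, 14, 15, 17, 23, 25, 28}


Set A = {1, 14, 15, 17, 23, 25, 28}
Elements in ascending order: 1, 14, 15, 17, 23, 25, 28
The largest element is 28.

28


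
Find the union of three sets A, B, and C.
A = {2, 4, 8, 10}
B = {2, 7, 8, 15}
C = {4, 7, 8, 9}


Set A = {2, 4, 8, 10}
Set B = {2, 7, 8, 15}
Set C = {4, 7, 8, 9}
First, A ∪ B = {2, 4, 7, 8, 10, 15}
Then, (A ∪ B) ∪ C = {2, 4, 7, 8, 9, 10, 15}

{2, 4, 7, 8, 9, 10, 15}


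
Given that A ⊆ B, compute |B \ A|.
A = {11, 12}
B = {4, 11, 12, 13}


Set A = {11, 12}, |A| = 2
Set B = {4, 11, 12, 13}, |B| = 4
Since A ⊆ B: B \ A = {4, 13}
|B| - |A| = 4 - 2 = 2

2


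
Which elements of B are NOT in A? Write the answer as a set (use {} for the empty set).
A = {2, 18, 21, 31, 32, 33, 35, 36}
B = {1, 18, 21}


Set A = {2, 18, 21, 31, 32, 33, 35, 36}
Set B = {1, 18, 21}
Check each element of B against A:
1 ∉ A (include), 18 ∈ A, 21 ∈ A
Elements of B not in A: {1}

{1}


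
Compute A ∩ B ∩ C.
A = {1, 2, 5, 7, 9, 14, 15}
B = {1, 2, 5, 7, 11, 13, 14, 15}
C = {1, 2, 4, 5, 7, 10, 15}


Set A = {1, 2, 5, 7, 9, 14, 15}
Set B = {1, 2, 5, 7, 11, 13, 14, 15}
Set C = {1, 2, 4, 5, 7, 10, 15}
First, A ∩ B = {1, 2, 5, 7, 14, 15}
Then, (A ∩ B) ∩ C = {1, 2, 5, 7, 15}

{1, 2, 5, 7, 15}


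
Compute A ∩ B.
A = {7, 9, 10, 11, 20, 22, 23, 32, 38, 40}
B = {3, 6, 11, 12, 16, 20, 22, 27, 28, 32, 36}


Set A = {7, 9, 10, 11, 20, 22, 23, 32, 38, 40}
Set B = {3, 6, 11, 12, 16, 20, 22, 27, 28, 32, 36}
A ∩ B includes only elements in both sets.
Check each element of A against B:
7 ✗, 9 ✗, 10 ✗, 11 ✓, 20 ✓, 22 ✓, 23 ✗, 32 ✓, 38 ✗, 40 ✗
A ∩ B = {11, 20, 22, 32}

{11, 20, 22, 32}


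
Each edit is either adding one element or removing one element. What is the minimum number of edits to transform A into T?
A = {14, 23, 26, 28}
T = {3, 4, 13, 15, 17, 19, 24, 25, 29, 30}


Set A = {14, 23, 26, 28}
Set T = {3, 4, 13, 15, 17, 19, 24, 25, 29, 30}
Elements to remove from A (in A, not in T): {14, 23, 26, 28} → 4 removals
Elements to add to A (in T, not in A): {3, 4, 13, 15, 17, 19, 24, 25, 29, 30} → 10 additions
Total edits = 4 + 10 = 14

14


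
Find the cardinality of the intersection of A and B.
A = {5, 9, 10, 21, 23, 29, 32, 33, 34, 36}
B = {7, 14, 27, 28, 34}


Set A = {5, 9, 10, 21, 23, 29, 32, 33, 34, 36}
Set B = {7, 14, 27, 28, 34}
A ∩ B = {34}
|A ∩ B| = 1

1


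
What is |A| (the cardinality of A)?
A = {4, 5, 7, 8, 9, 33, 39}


Set A = {4, 5, 7, 8, 9, 33, 39}
Listing elements: 4, 5, 7, 8, 9, 33, 39
Counting: 7 elements
|A| = 7

7


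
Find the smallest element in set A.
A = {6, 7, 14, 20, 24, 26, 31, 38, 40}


Set A = {6, 7, 14, 20, 24, 26, 31, 38, 40}
Elements in ascending order: 6, 7, 14, 20, 24, 26, 31, 38, 40
The smallest element is 6.

6


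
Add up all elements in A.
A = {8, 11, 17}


Set A = {8, 11, 17}
Sum = 8 + 11 + 17 = 36

36


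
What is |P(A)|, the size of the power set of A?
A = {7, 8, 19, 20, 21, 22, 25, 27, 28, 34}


Set A = {7, 8, 19, 20, 21, 22, 25, 27, 28, 34}
|A| = 10
The power set P(A) contains all subsets of A.
|P(A)| = 2^|A| = 2^10 = 1024

1024


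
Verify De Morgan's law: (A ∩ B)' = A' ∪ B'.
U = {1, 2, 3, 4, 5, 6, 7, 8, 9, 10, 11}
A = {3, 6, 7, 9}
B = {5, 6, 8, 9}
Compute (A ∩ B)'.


U = {1, 2, 3, 4, 5, 6, 7, 8, 9, 10, 11}
A = {3, 6, 7, 9}, B = {5, 6, 8, 9}
A ∩ B = {6, 9}
(A ∩ B)' = U \ (A ∩ B) = {1, 2, 3, 4, 5, 7, 8, 10, 11}
Verification via A' ∪ B': A' = {1, 2, 4, 5, 8, 10, 11}, B' = {1, 2, 3, 4, 7, 10, 11}
A' ∪ B' = {1, 2, 3, 4, 5, 7, 8, 10, 11} ✓

{1, 2, 3, 4, 5, 7, 8, 10, 11}


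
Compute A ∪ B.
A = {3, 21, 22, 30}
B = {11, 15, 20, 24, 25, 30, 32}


Set A = {3, 21, 22, 30}
Set B = {11, 15, 20, 24, 25, 30, 32}
A ∪ B includes all elements in either set.
Elements from A: {3, 21, 22, 30}
Elements from B not already included: {11, 15, 20, 24, 25, 32}
A ∪ B = {3, 11, 15, 20, 21, 22, 24, 25, 30, 32}

{3, 11, 15, 20, 21, 22, 24, 25, 30, 32}


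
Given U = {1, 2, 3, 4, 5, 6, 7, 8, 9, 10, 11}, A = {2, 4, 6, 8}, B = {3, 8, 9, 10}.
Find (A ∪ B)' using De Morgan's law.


U = {1, 2, 3, 4, 5, 6, 7, 8, 9, 10, 11}
A = {2, 4, 6, 8}, B = {3, 8, 9, 10}
A ∪ B = {2, 3, 4, 6, 8, 9, 10}
(A ∪ B)' = U \ (A ∪ B) = {1, 5, 7, 11}
Verification via A' ∩ B': A' = {1, 3, 5, 7, 9, 10, 11}, B' = {1, 2, 4, 5, 6, 7, 11}
A' ∩ B' = {1, 5, 7, 11} ✓

{1, 5, 7, 11}


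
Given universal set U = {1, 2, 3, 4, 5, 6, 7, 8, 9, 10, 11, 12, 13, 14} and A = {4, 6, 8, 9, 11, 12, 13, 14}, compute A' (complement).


Universal set U = {1, 2, 3, 4, 5, 6, 7, 8, 9, 10, 11, 12, 13, 14}
Set A = {4, 6, 8, 9, 11, 12, 13, 14}
A' = U \ A = elements in U but not in A
Checking each element of U:
1 (not in A, include), 2 (not in A, include), 3 (not in A, include), 4 (in A, exclude), 5 (not in A, include), 6 (in A, exclude), 7 (not in A, include), 8 (in A, exclude), 9 (in A, exclude), 10 (not in A, include), 11 (in A, exclude), 12 (in A, exclude), 13 (in A, exclude), 14 (in A, exclude)
A' = {1, 2, 3, 5, 7, 10}

{1, 2, 3, 5, 7, 10}


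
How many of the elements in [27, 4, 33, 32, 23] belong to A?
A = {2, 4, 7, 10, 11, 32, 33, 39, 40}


Set A = {2, 4, 7, 10, 11, 32, 33, 39, 40}
Candidates: [27, 4, 33, 32, 23]
Check each candidate:
27 ∉ A, 4 ∈ A, 33 ∈ A, 32 ∈ A, 23 ∉ A
Count of candidates in A: 3

3


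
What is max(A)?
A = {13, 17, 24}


Set A = {13, 17, 24}
Elements in ascending order: 13, 17, 24
The largest element is 24.

24


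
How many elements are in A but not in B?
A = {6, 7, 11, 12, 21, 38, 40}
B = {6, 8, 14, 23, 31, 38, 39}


Set A = {6, 7, 11, 12, 21, 38, 40}
Set B = {6, 8, 14, 23, 31, 38, 39}
A \ B = {7, 11, 12, 21, 40}
|A \ B| = 5

5


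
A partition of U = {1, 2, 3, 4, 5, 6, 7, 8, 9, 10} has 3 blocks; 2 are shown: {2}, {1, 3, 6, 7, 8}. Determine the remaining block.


U = {1, 2, 3, 4, 5, 6, 7, 8, 9, 10}
Shown blocks: {2}, {1, 3, 6, 7, 8}
A partition's blocks are pairwise disjoint and cover U, so the missing block = U \ (union of shown blocks).
Union of shown blocks: {1, 2, 3, 6, 7, 8}
Missing block = U \ (union) = {4, 5, 9, 10}

{4, 5, 9, 10}


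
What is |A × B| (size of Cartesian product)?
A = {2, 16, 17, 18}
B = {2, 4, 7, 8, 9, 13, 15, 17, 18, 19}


Set A = {2, 16, 17, 18} has 4 elements.
Set B = {2, 4, 7, 8, 9, 13, 15, 17, 18, 19} has 10 elements.
|A × B| = |A| × |B| = 4 × 10 = 40

40


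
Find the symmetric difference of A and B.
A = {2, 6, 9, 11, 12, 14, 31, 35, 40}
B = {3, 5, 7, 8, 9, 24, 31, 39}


Set A = {2, 6, 9, 11, 12, 14, 31, 35, 40}
Set B = {3, 5, 7, 8, 9, 24, 31, 39}
A △ B = (A \ B) ∪ (B \ A)
Elements in A but not B: {2, 6, 11, 12, 14, 35, 40}
Elements in B but not A: {3, 5, 7, 8, 24, 39}
A △ B = {2, 3, 5, 6, 7, 8, 11, 12, 14, 24, 35, 39, 40}

{2, 3, 5, 6, 7, 8, 11, 12, 14, 24, 35, 39, 40}


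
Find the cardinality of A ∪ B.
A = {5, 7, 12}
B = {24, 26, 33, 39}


Set A = {5, 7, 12}, |A| = 3
Set B = {24, 26, 33, 39}, |B| = 4
A ∩ B = {}, |A ∩ B| = 0
|A ∪ B| = |A| + |B| - |A ∩ B| = 3 + 4 - 0 = 7

7


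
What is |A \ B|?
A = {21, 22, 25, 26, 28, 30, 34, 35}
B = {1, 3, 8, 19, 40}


Set A = {21, 22, 25, 26, 28, 30, 34, 35}
Set B = {1, 3, 8, 19, 40}
A \ B = {21, 22, 25, 26, 28, 30, 34, 35}
|A \ B| = 8

8


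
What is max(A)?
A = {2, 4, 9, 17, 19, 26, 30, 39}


Set A = {2, 4, 9, 17, 19, 26, 30, 39}
Elements in ascending order: 2, 4, 9, 17, 19, 26, 30, 39
The largest element is 39.

39


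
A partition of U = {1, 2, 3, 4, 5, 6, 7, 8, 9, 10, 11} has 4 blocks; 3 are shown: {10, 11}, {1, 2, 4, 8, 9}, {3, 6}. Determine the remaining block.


U = {1, 2, 3, 4, 5, 6, 7, 8, 9, 10, 11}
Shown blocks: {10, 11}, {1, 2, 4, 8, 9}, {3, 6}
A partition's blocks are pairwise disjoint and cover U, so the missing block = U \ (union of shown blocks).
Union of shown blocks: {1, 2, 3, 4, 6, 8, 9, 10, 11}
Missing block = U \ (union) = {5, 7}

{5, 7}


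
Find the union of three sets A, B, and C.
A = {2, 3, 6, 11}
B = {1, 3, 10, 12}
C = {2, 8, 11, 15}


Set A = {2, 3, 6, 11}
Set B = {1, 3, 10, 12}
Set C = {2, 8, 11, 15}
First, A ∪ B = {1, 2, 3, 6, 10, 11, 12}
Then, (A ∪ B) ∪ C = {1, 2, 3, 6, 8, 10, 11, 12, 15}

{1, 2, 3, 6, 8, 10, 11, 12, 15}


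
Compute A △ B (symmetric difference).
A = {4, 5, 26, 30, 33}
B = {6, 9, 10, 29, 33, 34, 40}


Set A = {4, 5, 26, 30, 33}
Set B = {6, 9, 10, 29, 33, 34, 40}
A △ B = (A \ B) ∪ (B \ A)
Elements in A but not B: {4, 5, 26, 30}
Elements in B but not A: {6, 9, 10, 29, 34, 40}
A △ B = {4, 5, 6, 9, 10, 26, 29, 30, 34, 40}

{4, 5, 6, 9, 10, 26, 29, 30, 34, 40}


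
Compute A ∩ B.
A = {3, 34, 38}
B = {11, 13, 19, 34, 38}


Set A = {3, 34, 38}
Set B = {11, 13, 19, 34, 38}
A ∩ B includes only elements in both sets.
Check each element of A against B:
3 ✗, 34 ✓, 38 ✓
A ∩ B = {34, 38}

{34, 38}


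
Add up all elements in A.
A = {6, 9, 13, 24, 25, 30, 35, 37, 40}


Set A = {6, 9, 13, 24, 25, 30, 35, 37, 40}
Sum = 6 + 9 + 13 + 24 + 25 + 30 + 35 + 37 + 40 = 219

219


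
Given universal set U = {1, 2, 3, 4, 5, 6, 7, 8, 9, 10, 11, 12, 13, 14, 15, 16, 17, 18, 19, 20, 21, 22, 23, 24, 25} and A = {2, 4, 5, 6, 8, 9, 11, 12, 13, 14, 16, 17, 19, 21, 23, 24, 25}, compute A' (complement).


Universal set U = {1, 2, 3, 4, 5, 6, 7, 8, 9, 10, 11, 12, 13, 14, 15, 16, 17, 18, 19, 20, 21, 22, 23, 24, 25}
Set A = {2, 4, 5, 6, 8, 9, 11, 12, 13, 14, 16, 17, 19, 21, 23, 24, 25}
A' = U \ A = elements in U but not in A
Checking each element of U:
1 (not in A, include), 2 (in A, exclude), 3 (not in A, include), 4 (in A, exclude), 5 (in A, exclude), 6 (in A, exclude), 7 (not in A, include), 8 (in A, exclude), 9 (in A, exclude), 10 (not in A, include), 11 (in A, exclude), 12 (in A, exclude), 13 (in A, exclude), 14 (in A, exclude), 15 (not in A, include), 16 (in A, exclude), 17 (in A, exclude), 18 (not in A, include), 19 (in A, exclude), 20 (not in A, include), 21 (in A, exclude), 22 (not in A, include), 23 (in A, exclude), 24 (in A, exclude), 25 (in A, exclude)
A' = {1, 3, 7, 10, 15, 18, 20, 22}

{1, 3, 7, 10, 15, 18, 20, 22}


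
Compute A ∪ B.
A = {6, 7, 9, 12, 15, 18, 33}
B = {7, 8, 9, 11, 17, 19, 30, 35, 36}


Set A = {6, 7, 9, 12, 15, 18, 33}
Set B = {7, 8, 9, 11, 17, 19, 30, 35, 36}
A ∪ B includes all elements in either set.
Elements from A: {6, 7, 9, 12, 15, 18, 33}
Elements from B not already included: {8, 11, 17, 19, 30, 35, 36}
A ∪ B = {6, 7, 8, 9, 11, 12, 15, 17, 18, 19, 30, 33, 35, 36}

{6, 7, 8, 9, 11, 12, 15, 17, 18, 19, 30, 33, 35, 36}


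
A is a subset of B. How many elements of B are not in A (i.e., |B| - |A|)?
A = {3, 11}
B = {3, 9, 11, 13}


Set A = {3, 11}, |A| = 2
Set B = {3, 9, 11, 13}, |B| = 4
Since A ⊆ B: B \ A = {9, 13}
|B| - |A| = 4 - 2 = 2

2


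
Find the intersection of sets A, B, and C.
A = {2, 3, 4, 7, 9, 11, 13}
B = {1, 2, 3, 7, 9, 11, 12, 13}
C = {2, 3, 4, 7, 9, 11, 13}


Set A = {2, 3, 4, 7, 9, 11, 13}
Set B = {1, 2, 3, 7, 9, 11, 12, 13}
Set C = {2, 3, 4, 7, 9, 11, 13}
First, A ∩ B = {2, 3, 7, 9, 11, 13}
Then, (A ∩ B) ∩ C = {2, 3, 7, 9, 11, 13}

{2, 3, 7, 9, 11, 13}


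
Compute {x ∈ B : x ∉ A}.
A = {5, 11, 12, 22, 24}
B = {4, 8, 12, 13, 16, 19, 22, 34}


Set A = {5, 11, 12, 22, 24}
Set B = {4, 8, 12, 13, 16, 19, 22, 34}
Check each element of B against A:
4 ∉ A (include), 8 ∉ A (include), 12 ∈ A, 13 ∉ A (include), 16 ∉ A (include), 19 ∉ A (include), 22 ∈ A, 34 ∉ A (include)
Elements of B not in A: {4, 8, 13, 16, 19, 34}

{4, 8, 13, 16, 19, 34}


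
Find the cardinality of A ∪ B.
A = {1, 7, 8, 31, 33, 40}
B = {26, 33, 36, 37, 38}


Set A = {1, 7, 8, 31, 33, 40}, |A| = 6
Set B = {26, 33, 36, 37, 38}, |B| = 5
A ∩ B = {33}, |A ∩ B| = 1
|A ∪ B| = |A| + |B| - |A ∩ B| = 6 + 5 - 1 = 10

10


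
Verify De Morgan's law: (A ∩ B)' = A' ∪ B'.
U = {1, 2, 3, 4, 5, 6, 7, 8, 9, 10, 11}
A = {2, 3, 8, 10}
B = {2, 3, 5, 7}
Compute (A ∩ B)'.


U = {1, 2, 3, 4, 5, 6, 7, 8, 9, 10, 11}
A = {2, 3, 8, 10}, B = {2, 3, 5, 7}
A ∩ B = {2, 3}
(A ∩ B)' = U \ (A ∩ B) = {1, 4, 5, 6, 7, 8, 9, 10, 11}
Verification via A' ∪ B': A' = {1, 4, 5, 6, 7, 9, 11}, B' = {1, 4, 6, 8, 9, 10, 11}
A' ∪ B' = {1, 4, 5, 6, 7, 8, 9, 10, 11} ✓

{1, 4, 5, 6, 7, 8, 9, 10, 11}


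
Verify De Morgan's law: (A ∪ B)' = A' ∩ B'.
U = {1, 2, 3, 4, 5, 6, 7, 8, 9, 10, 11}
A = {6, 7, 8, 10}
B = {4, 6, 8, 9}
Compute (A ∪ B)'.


U = {1, 2, 3, 4, 5, 6, 7, 8, 9, 10, 11}
A = {6, 7, 8, 10}, B = {4, 6, 8, 9}
A ∪ B = {4, 6, 7, 8, 9, 10}
(A ∪ B)' = U \ (A ∪ B) = {1, 2, 3, 5, 11}
Verification via A' ∩ B': A' = {1, 2, 3, 4, 5, 9, 11}, B' = {1, 2, 3, 5, 7, 10, 11}
A' ∩ B' = {1, 2, 3, 5, 11} ✓

{1, 2, 3, 5, 11}


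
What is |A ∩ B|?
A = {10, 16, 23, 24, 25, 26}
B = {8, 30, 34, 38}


Set A = {10, 16, 23, 24, 25, 26}
Set B = {8, 30, 34, 38}
A ∩ B = {}
|A ∩ B| = 0

0


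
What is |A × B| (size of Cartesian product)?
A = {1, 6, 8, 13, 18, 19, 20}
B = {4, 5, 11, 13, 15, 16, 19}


Set A = {1, 6, 8, 13, 18, 19, 20} has 7 elements.
Set B = {4, 5, 11, 13, 15, 16, 19} has 7 elements.
|A × B| = |A| × |B| = 7 × 7 = 49

49


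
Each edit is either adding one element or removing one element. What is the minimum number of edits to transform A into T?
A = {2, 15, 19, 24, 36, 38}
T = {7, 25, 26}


Set A = {2, 15, 19, 24, 36, 38}
Set T = {7, 25, 26}
Elements to remove from A (in A, not in T): {2, 15, 19, 24, 36, 38} → 6 removals
Elements to add to A (in T, not in A): {7, 25, 26} → 3 additions
Total edits = 6 + 3 = 9

9


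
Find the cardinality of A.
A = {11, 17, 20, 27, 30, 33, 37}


Set A = {11, 17, 20, 27, 30, 33, 37}
Listing elements: 11, 17, 20, 27, 30, 33, 37
Counting: 7 elements
|A| = 7

7


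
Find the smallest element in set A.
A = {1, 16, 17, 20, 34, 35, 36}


Set A = {1, 16, 17, 20, 34, 35, 36}
Elements in ascending order: 1, 16, 17, 20, 34, 35, 36
The smallest element is 1.

1


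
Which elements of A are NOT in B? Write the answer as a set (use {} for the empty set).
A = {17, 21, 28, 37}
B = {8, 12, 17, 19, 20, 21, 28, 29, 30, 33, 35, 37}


Set A = {17, 21, 28, 37}
Set B = {8, 12, 17, 19, 20, 21, 28, 29, 30, 33, 35, 37}
Check each element of A against B:
17 ∈ B, 21 ∈ B, 28 ∈ B, 37 ∈ B
Elements of A not in B: {}

{}


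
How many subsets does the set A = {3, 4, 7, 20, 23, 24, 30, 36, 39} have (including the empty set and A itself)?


Set A = {3, 4, 7, 20, 23, 24, 30, 36, 39}
|A| = 9
The power set P(A) contains all subsets of A.
|P(A)| = 2^|A| = 2^9 = 512

512


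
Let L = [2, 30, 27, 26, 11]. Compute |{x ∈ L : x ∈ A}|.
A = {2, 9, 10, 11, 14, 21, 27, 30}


Set A = {2, 9, 10, 11, 14, 21, 27, 30}
Candidates: [2, 30, 27, 26, 11]
Check each candidate:
2 ∈ A, 30 ∈ A, 27 ∈ A, 26 ∉ A, 11 ∈ A
Count of candidates in A: 4

4


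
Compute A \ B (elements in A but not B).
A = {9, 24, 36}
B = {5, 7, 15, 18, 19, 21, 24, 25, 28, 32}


Set A = {9, 24, 36}
Set B = {5, 7, 15, 18, 19, 21, 24, 25, 28, 32}
A \ B includes elements in A that are not in B.
Check each element of A:
9 (not in B, keep), 24 (in B, remove), 36 (not in B, keep)
A \ B = {9, 36}

{9, 36}


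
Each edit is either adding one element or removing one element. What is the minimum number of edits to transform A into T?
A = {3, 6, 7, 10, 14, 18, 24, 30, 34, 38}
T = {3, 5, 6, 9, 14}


Set A = {3, 6, 7, 10, 14, 18, 24, 30, 34, 38}
Set T = {3, 5, 6, 9, 14}
Elements to remove from A (in A, not in T): {7, 10, 18, 24, 30, 34, 38} → 7 removals
Elements to add to A (in T, not in A): {5, 9} → 2 additions
Total edits = 7 + 2 = 9

9


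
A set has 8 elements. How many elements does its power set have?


The set has 8 elements.
The power set contains all possible subsets.
|P(A)| = 2^|A| = 2^8 = 256

256


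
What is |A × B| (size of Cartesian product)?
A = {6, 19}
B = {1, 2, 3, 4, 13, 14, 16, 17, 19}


Set A = {6, 19} has 2 elements.
Set B = {1, 2, 3, 4, 13, 14, 16, 17, 19} has 9 elements.
|A × B| = |A| × |B| = 2 × 9 = 18

18


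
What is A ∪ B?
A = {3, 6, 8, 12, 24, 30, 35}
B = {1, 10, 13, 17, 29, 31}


Set A = {3, 6, 8, 12, 24, 30, 35}
Set B = {1, 10, 13, 17, 29, 31}
A ∪ B includes all elements in either set.
Elements from A: {3, 6, 8, 12, 24, 30, 35}
Elements from B not already included: {1, 10, 13, 17, 29, 31}
A ∪ B = {1, 3, 6, 8, 10, 12, 13, 17, 24, 29, 30, 31, 35}

{1, 3, 6, 8, 10, 12, 13, 17, 24, 29, 30, 31, 35}


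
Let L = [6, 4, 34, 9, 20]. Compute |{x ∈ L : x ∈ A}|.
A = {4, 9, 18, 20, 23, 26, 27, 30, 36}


Set A = {4, 9, 18, 20, 23, 26, 27, 30, 36}
Candidates: [6, 4, 34, 9, 20]
Check each candidate:
6 ∉ A, 4 ∈ A, 34 ∉ A, 9 ∈ A, 20 ∈ A
Count of candidates in A: 3

3


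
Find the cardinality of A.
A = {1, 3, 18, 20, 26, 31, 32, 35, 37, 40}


Set A = {1, 3, 18, 20, 26, 31, 32, 35, 37, 40}
Listing elements: 1, 3, 18, 20, 26, 31, 32, 35, 37, 40
Counting: 10 elements
|A| = 10

10


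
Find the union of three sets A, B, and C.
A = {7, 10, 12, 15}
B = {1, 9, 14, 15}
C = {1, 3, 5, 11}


Set A = {7, 10, 12, 15}
Set B = {1, 9, 14, 15}
Set C = {1, 3, 5, 11}
First, A ∪ B = {1, 7, 9, 10, 12, 14, 15}
Then, (A ∪ B) ∪ C = {1, 3, 5, 7, 9, 10, 11, 12, 14, 15}

{1, 3, 5, 7, 9, 10, 11, 12, 14, 15}


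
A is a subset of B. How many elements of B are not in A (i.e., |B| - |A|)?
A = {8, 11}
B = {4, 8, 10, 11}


Set A = {8, 11}, |A| = 2
Set B = {4, 8, 10, 11}, |B| = 4
Since A ⊆ B: B \ A = {4, 10}
|B| - |A| = 4 - 2 = 2

2


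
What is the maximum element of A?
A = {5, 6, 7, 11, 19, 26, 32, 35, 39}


Set A = {5, 6, 7, 11, 19, 26, 32, 35, 39}
Elements in ascending order: 5, 6, 7, 11, 19, 26, 32, 35, 39
The largest element is 39.

39


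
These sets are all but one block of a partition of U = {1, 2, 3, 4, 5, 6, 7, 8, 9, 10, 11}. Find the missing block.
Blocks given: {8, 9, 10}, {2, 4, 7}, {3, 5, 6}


U = {1, 2, 3, 4, 5, 6, 7, 8, 9, 10, 11}
Shown blocks: {8, 9, 10}, {2, 4, 7}, {3, 5, 6}
A partition's blocks are pairwise disjoint and cover U, so the missing block = U \ (union of shown blocks).
Union of shown blocks: {2, 3, 4, 5, 6, 7, 8, 9, 10}
Missing block = U \ (union) = {1, 11}

{1, 11}


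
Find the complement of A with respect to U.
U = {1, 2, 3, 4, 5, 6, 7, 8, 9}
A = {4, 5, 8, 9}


Universal set U = {1, 2, 3, 4, 5, 6, 7, 8, 9}
Set A = {4, 5, 8, 9}
A' = U \ A = elements in U but not in A
Checking each element of U:
1 (not in A, include), 2 (not in A, include), 3 (not in A, include), 4 (in A, exclude), 5 (in A, exclude), 6 (not in A, include), 7 (not in A, include), 8 (in A, exclude), 9 (in A, exclude)
A' = {1, 2, 3, 6, 7}

{1, 2, 3, 6, 7}


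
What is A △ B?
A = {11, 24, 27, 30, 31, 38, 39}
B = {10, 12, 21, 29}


Set A = {11, 24, 27, 30, 31, 38, 39}
Set B = {10, 12, 21, 29}
A △ B = (A \ B) ∪ (B \ A)
Elements in A but not B: {11, 24, 27, 30, 31, 38, 39}
Elements in B but not A: {10, 12, 21, 29}
A △ B = {10, 11, 12, 21, 24, 27, 29, 30, 31, 38, 39}

{10, 11, 12, 21, 24, 27, 29, 30, 31, 38, 39}
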